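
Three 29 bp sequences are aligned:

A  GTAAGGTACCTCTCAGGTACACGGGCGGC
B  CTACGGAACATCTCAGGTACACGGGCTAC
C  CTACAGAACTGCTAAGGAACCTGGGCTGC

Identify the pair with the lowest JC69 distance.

A–B: 6/29 differ, p = 0.207, d = 0.242.
A–C: 11/29 differ, p = 0.379, d = 0.529.
B–C: 8/29 differ, p = 0.276, d = 0.344.
The smallest distance is between A and B.

A and B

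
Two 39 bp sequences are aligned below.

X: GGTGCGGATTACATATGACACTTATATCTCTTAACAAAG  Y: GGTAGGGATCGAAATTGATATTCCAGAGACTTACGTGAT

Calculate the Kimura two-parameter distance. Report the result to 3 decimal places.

0.955

Of 39 sites, 8 differences are transitions and 13 are transversions, so P = 8/39 ≈ 0.205128 and Q = 13/39 ≈ 0.333333.
Under the Kimura two-parameter model, d = −½ ln(1 − 2P − Q) − ¼ ln(1 − 2Q).
1 − 2P − Q = 0.256411, giving −½ ln(0.256411) = 0.680487.
1 − 2Q = 0.333334, giving −¼ ln(0.333334) = 0.274653.
d = 0.680487 + 0.274653 = 0.955140.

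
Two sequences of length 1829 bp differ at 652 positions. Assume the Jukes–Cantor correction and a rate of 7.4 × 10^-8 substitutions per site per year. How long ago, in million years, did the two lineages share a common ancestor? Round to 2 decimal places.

p = 652/1829 ≈ 0.356479.
d = −(3/4) ln(1 − 4p/3) = −0.75 ln(1 − 0.475305) = −0.75 ln(0.524695)
  = −0.75 × (-0.644938) = 0.483704 substitutions/site.
Under a molecular clock d = 2μt, so t = d/(2μ) = 0.483704 / (2 × 7.4 × 10^-8) = 3.27 million years.

3.27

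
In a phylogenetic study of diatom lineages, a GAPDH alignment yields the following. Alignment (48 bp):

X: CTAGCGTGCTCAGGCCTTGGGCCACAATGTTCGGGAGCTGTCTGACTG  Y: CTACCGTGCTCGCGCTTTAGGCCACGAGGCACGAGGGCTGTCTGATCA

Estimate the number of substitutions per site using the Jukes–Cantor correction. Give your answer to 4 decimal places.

0.3694

The sequences differ at 14 of 48 sites, so p = 14/48 ≈ 0.291667.
d = −(3/4) ln(1 − 4p/3) = −0.75 ln(1 − 0.388889) = −0.75 ln(0.611111)
  = −0.75 × (-0.492477) = 0.369358 substitutions/site.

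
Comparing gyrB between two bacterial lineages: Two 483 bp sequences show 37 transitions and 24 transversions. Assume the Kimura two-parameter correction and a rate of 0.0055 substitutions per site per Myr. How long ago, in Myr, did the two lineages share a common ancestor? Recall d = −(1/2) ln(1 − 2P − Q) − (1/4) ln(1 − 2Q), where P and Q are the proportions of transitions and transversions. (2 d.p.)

12.69

P = 37/483 ≈ 0.076605 and Q = 24/483 ≈ 0.049689.
Under the Kimura two-parameter model, d = −½ ln(1 − 2P − Q) − ¼ ln(1 − 2Q).
1 − 2P − Q = 0.797101, giving −½ ln(0.797101) = 0.113387.
1 − 2Q = 0.900622, giving −¼ ln(0.900622) = 0.026167.
d = 0.113387 + 0.026167 = 0.139554.
Under a molecular clock d = 2μt, so t = d/(2μ) = 0.139554 / (2 × 0.0055) = 12.69 Myr.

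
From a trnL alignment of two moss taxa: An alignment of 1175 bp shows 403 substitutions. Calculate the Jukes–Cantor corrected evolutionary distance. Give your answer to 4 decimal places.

p = 403/1175 ≈ 0.342979.
d = −(3/4) ln(1 − 4p/3) = −0.75 ln(1 − 0.457305) = −0.75 ln(0.542695)
  = −0.75 × (-0.611208) = 0.458406 substitutions/site.

0.4584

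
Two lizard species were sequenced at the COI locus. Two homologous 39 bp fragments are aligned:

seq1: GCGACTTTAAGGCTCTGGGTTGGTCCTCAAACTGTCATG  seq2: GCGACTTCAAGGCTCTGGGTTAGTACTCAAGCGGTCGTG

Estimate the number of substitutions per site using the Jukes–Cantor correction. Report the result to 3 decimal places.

0.172

The sequences differ at 6 of 39 sites (8, 22, 25, 31, 33, 37), so p = 6/39 ≈ 0.153846.
d = −(3/4) ln(1 − 4p/3) = −0.75 ln(1 − 0.205128) = −0.75 ln(0.794872)
  = −0.75 × (-0.229574) = 0.172181 substitutions/site.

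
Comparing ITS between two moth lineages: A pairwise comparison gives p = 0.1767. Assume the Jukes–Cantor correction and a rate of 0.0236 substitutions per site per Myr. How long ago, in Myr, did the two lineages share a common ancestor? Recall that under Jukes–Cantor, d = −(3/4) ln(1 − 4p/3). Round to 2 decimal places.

d = −(3/4) ln(1 − 4p/3) = −0.75 ln(1 − 0.2356) = −0.75 ln(0.7644)
  = −0.75 × (-0.268664) = 0.201498 substitutions/site.
Under a molecular clock d = 2μt, so t = d/(2μ) = 0.201498 / (2 × 0.0236) = 4.27 Myr.

4.27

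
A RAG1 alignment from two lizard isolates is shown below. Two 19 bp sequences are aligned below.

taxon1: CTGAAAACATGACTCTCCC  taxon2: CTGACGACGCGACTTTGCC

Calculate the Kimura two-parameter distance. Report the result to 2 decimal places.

0.43

Of 19 sites, 4 differences are transitions and 2 are transversions, so P = 4/19 ≈ 0.210526 and Q = 2/19 ≈ 0.105263.
Under the Kimura two-parameter model, d = −½ ln(1 − 2P − Q) − ¼ ln(1 − 2Q).
1 − 2P − Q = 0.473685, giving −½ ln(0.473685) = 0.373606.
1 − 2Q = 0.789474, giving −¼ ln(0.789474) = 0.059097.
d = 0.373606 + 0.059097 = 0.432703.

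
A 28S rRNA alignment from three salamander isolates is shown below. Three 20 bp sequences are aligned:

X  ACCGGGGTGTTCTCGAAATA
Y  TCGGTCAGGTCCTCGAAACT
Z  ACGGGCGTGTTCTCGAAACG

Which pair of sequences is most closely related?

X–Y: 9/20 differ, p = 0.450, d = 0.687.
X–Z: 4/20 differ, p = 0.200, d = 0.233.
Y–Z: 6/20 differ, p = 0.300, d = 0.383.
The smallest distance is between X and Z.

X and Z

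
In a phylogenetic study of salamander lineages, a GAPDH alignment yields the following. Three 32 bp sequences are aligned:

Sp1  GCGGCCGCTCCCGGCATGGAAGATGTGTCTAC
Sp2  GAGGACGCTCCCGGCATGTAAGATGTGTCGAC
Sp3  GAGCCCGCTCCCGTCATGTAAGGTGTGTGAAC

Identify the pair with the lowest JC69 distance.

Sp1 and Sp2

Sp1–Sp2: 4/32 differ, p = 0.125, d = 0.137.
Sp1–Sp3: 7/32 differ, p = 0.219, d = 0.259.
Sp2–Sp3: 6/32 differ, p = 0.188, d = 0.216.
The smallest distance is between Sp1 and Sp2.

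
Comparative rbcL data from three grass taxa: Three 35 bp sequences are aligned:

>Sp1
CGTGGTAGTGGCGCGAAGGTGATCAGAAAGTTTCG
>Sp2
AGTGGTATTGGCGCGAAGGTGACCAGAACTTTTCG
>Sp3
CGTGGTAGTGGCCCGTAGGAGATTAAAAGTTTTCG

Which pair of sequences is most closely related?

Sp1–Sp2: 5/35 differ, p = 0.143, d = 0.158.
Sp1–Sp3: 7/35 differ, p = 0.200, d = 0.233.
Sp2–Sp3: 9/35 differ, p = 0.257, d = 0.315.
The smallest distance is between Sp1 and Sp2.

Sp1 and Sp2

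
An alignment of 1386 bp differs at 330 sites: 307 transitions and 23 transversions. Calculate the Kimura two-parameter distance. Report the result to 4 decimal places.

P = 307/1386 ≈ 0.221501 and Q = 23/1386 ≈ 0.016595.
Under the Kimura two-parameter model, d = −½ ln(1 − 2P − Q) − ¼ ln(1 − 2Q).
1 − 2P − Q = 0.540403, giving −½ ln(0.540403) = 0.307720.
1 − 2Q = 0.96681, giving −¼ ln(0.96681) = 0.008438.
d = 0.307720 + 0.008438 = 0.316158.

0.3162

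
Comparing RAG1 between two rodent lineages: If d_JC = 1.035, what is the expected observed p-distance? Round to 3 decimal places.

p = (3/4)(1 − e^(−4d/3)) = 0.75 × (1 − e^(-1.38)) = 0.75 × (1 − 0.251579) = 0.561316.

0.561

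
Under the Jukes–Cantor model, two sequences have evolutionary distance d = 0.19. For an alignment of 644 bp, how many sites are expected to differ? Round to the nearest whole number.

Invert JC69: p = (3/4)(1 − e^(−4d/3)) = 0.75 × (1 − e^(-0.253333)) = 0.75 × (1 − 0.776209) = 0.167843.
Expected differing sites = pL ≈ 0.167843 × 644 = 108.090892 ≈ 108.

108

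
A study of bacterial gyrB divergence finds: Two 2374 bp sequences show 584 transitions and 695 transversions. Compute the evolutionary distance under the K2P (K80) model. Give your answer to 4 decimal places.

0.9882

P = 584/2374 ≈ 0.245998 and Q = 695/2374 ≈ 0.292755.
Under the Kimura two-parameter model, d = −½ ln(1 − 2P − Q) − ¼ ln(1 − 2Q).
1 − 2P − Q = 0.215249, giving −½ ln(0.215249) = 0.767980.
1 − 2Q = 0.41449, giving −¼ ln(0.41449) = 0.220177.
d = 0.767980 + 0.220177 = 0.988157.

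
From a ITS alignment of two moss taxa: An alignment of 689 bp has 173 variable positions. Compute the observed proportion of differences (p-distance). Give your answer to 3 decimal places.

0.251

p = 173/689 = 0.251088… ≈ 0.251 (to 3 d.p.).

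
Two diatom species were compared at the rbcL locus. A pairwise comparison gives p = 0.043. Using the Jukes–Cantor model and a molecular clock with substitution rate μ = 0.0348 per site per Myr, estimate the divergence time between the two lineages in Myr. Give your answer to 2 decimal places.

0.64

d = −(3/4) ln(1 − 4p/3) = −0.75 ln(1 − 0.057333) = −0.75 ln(0.942667)
  = −0.75 × (-0.059042) = 0.044282 substitutions/site.
Under a molecular clock d = 2μt, so t = d/(2μ) = 0.044282 / (2 × 0.0348) = 0.64 Myr.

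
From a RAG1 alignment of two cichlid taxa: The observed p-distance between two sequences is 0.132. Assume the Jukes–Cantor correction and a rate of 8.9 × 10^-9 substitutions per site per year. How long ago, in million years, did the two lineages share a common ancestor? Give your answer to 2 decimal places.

d = −(3/4) ln(1 − 4p/3) = −0.75 ln(1 − 0.176) = −0.75 ln(0.824)
  = −0.75 × (-0.193585) = 0.145189 substitutions/site.
Under a molecular clock d = 2μt, so t = d/(2μ) = 0.145189 / (2 × 8.9 × 10^-9) = 8.16 million years.

8.16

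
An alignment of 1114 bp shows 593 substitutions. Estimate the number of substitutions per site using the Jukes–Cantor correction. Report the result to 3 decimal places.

0.928

p = 593/1114 ≈ 0.532316.
d = −(3/4) ln(1 − 4p/3) = −0.75 ln(1 − 0.709755) = −0.75 ln(0.290245)
  = −0.75 × (-1.237030) = 0.927773 substitutions/site.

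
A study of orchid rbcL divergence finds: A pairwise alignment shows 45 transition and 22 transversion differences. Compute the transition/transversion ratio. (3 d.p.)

2.045

R = 45/22 = 2.045454… ≈ 2.045 (to 3 d.p.).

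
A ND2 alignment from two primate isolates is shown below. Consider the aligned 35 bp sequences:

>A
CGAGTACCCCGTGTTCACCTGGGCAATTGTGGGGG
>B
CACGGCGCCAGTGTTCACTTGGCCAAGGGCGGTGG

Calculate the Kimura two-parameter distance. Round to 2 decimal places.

0.46

Of 35 sites, 3 differences are transitions and 9 are transversions, so P = 3/35 ≈ 0.085714 and Q = 9/35 ≈ 0.257143.
Under the Kimura two-parameter model, d = −½ ln(1 − 2P − Q) − ¼ ln(1 − 2Q).
1 − 2P − Q = 0.571429, giving −½ ln(0.571429) = 0.279808.
1 − 2Q = 0.485714, giving −¼ ln(0.485714) = 0.180534.
d = 0.279808 + 0.180534 = 0.460342.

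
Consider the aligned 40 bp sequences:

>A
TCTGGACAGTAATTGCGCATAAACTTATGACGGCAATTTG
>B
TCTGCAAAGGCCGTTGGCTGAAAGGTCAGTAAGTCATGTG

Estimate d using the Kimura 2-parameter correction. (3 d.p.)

Of 40 sites, 2 differences are transitions and 18 are transversions, so P = 2/40 = 0.05 and Q = 18/40 = 0.45.
Under the Kimura two-parameter model, d = −½ ln(1 − 2P − Q) − ¼ ln(1 − 2Q).
1 − 2P − Q = 0.45, giving −½ ln(0.45) = 0.399254.
1 − 2Q = 0.1, giving −¼ ln(0.1) = 0.575646.
d = 0.399254 + 0.575646 = 0.974900.

0.975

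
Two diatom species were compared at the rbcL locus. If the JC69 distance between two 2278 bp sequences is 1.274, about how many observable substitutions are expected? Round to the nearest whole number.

1396

Invert JC69: p = (3/4)(1 − e^(−4d/3)) = 0.75 × (1 − e^(-1.698667)) = 0.75 × (1 − 0.182927) = 0.612805.
Expected differing sites = pL ≈ 0.612805 × 2278 = 1395.96979 ≈ 1396.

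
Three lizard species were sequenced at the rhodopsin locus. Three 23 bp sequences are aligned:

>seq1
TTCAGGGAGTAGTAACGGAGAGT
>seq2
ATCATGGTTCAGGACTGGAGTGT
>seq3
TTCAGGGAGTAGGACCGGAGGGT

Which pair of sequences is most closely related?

seq1 and seq3

seq1–seq2: 9/23 differ, p = 0.391, d = 0.553.
seq1–seq3: 3/23 differ, p = 0.130, d = 0.143.
seq2–seq3: 7/23 differ, p = 0.304, d = 0.390.
The smallest distance is between seq1 and seq3.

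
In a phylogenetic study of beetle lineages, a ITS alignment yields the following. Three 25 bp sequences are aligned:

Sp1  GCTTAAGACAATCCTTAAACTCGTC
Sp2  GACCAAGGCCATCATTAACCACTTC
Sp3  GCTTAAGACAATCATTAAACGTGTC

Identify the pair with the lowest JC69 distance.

Sp1–Sp2: 9/25 differ, p = 0.360, d = 0.490.
Sp1–Sp3: 3/25 differ, p = 0.120, d = 0.131.
Sp2–Sp3: 9/25 differ, p = 0.360, d = 0.490.
The smallest distance is between Sp1 and Sp3.

Sp1 and Sp3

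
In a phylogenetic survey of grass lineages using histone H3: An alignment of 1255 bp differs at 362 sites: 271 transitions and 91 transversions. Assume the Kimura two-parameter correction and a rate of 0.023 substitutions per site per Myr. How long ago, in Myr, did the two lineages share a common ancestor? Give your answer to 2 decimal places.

P = 271/1255 ≈ 0.215936 and Q = 91/1255 ≈ 0.07251.
Under the Kimura two-parameter model, d = −½ ln(1 − 2P − Q) − ¼ ln(1 − 2Q).
1 − 2P − Q = 0.495618, giving −½ ln(0.495618) = 0.350975.
1 − 2Q = 0.85498, giving −¼ ln(0.85498) = 0.039169.
d = 0.350975 + 0.039169 = 0.390144.
Under a molecular clock d = 2μt, so t = d/(2μ) = 0.390144 / (2 × 0.023) = 8.48 Myr.

8.48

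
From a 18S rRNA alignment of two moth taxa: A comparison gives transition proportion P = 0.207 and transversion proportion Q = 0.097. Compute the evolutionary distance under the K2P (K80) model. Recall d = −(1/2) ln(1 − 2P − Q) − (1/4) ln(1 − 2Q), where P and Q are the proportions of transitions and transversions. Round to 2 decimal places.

0.41

Under the Kimura two-parameter model, d = −½ ln(1 − 2P − Q) − ¼ ln(1 − 2Q).
1 − 2P − Q = 0.489, giving −½ ln(0.489) = 0.357696.
1 − 2Q = 0.806, giving −¼ ln(0.806) = 0.053918.
d = 0.357696 + 0.053918 = 0.411614.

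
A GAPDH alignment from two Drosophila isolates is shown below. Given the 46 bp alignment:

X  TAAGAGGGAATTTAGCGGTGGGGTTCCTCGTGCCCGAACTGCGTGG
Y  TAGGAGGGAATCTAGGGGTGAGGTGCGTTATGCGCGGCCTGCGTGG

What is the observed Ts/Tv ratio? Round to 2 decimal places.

1.20

Transitions are A↔G and C↔T; transversions are all other mismatches.
Transitions: 6. Transversions: 5.
R = 6/5 = 1.20.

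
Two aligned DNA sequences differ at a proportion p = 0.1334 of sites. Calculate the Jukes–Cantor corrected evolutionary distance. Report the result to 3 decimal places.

0.147

d = −(3/4) ln(1 − 4p/3) = −0.75 ln(1 − 0.177867) = −0.75 ln(0.822133)
  = −0.75 × (-0.195853) = 0.146890 substitutions/site.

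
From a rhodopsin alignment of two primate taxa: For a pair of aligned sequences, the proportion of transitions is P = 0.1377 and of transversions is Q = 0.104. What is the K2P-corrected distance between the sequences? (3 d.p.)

0.297

Under the Kimura two-parameter model, d = −½ ln(1 − 2P − Q) − ¼ ln(1 − 2Q).
1 − 2P − Q = 0.6206, giving −½ ln(0.6206) = 0.238534.
1 − 2Q = 0.792, giving −¼ ln(0.792) = 0.058298.
d = 0.238534 + 0.058298 = 0.296832.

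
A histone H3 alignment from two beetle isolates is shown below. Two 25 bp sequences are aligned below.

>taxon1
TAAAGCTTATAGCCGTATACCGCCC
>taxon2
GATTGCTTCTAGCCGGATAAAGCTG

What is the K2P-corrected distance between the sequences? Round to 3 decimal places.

Of 25 sites, 1 differences are transitions and 8 are transversions, so P = 1/25 = 0.04 and Q = 8/25 = 0.32.
Under the Kimura two-parameter model, d = −½ ln(1 − 2P − Q) − ¼ ln(1 − 2Q).
1 − 2P − Q = 0.6, giving −½ ln(0.6) = 0.255413.
1 − 2Q = 0.36, giving −¼ ln(0.36) = 0.255413.
d = 0.255413 + 0.255413 = 0.510826.

0.511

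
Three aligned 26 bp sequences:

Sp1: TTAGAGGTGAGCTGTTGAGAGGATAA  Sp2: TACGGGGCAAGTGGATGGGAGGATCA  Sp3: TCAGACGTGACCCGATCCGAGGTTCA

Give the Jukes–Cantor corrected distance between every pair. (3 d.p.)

Sp1–Sp2: 10/26 sites differ → p ≈ 0.384615, d = −0.75 ln(1 − 0.51282) = 0.539341 ≈ 0.539.
Sp1–Sp3: 9/26 sites differ → p ≈ 0.346154, d = −0.75 ln(1 − 0.461539) = 0.464280 ≈ 0.464.
Sp2–Sp3: 12/26 sites differ → p ≈ 0.461538, d = −0.75 ln(1 − 0.615384) = 0.716632 ≈ 0.717.

d(Sp1,Sp2) = 0.539, d(Sp1,Sp3) = 0.464, d(Sp2,Sp3) = 0.717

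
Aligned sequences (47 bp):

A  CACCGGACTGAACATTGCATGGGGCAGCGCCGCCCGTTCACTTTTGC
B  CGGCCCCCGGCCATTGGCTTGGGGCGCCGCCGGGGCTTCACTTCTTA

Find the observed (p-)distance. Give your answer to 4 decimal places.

The sequences differ at 21 of 47 positions.
p = 21/47 = 0.446808… ≈ 0.4468 (to 4 d.p.).

0.4468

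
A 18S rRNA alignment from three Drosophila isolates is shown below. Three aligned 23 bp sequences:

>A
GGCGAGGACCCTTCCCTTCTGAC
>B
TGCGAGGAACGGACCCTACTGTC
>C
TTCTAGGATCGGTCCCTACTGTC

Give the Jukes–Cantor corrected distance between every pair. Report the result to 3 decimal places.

d(A,B) = 0.390, d(A,C) = 0.467, d(B,C) = 0.198

A–B: 7/23 sites differ → p ≈ 0.304348, d = −0.75 ln(1 − 0.405797) = 0.390401 ≈ 0.390.
A–C: 8/23 sites differ → p ≈ 0.347826, d = −0.75 ln(1 − 0.463768) = 0.467391 ≈ 0.467.
B–C: 4/23 sites differ → p ≈ 0.173913, d = −0.75 ln(1 − 0.231884) = 0.197861 ≈ 0.198.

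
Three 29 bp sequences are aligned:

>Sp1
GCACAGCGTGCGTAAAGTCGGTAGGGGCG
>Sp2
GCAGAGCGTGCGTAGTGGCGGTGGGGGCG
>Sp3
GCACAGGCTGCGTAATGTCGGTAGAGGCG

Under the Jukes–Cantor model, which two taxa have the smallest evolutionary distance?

Sp1 and Sp3

Sp1–Sp2: 5/29 differ, p = 0.172, d = 0.196.
Sp1–Sp3: 4/29 differ, p = 0.138, d = 0.152.
Sp2–Sp3: 7/29 differ, p = 0.241, d = 0.291.
The smallest distance is between Sp1 and Sp3.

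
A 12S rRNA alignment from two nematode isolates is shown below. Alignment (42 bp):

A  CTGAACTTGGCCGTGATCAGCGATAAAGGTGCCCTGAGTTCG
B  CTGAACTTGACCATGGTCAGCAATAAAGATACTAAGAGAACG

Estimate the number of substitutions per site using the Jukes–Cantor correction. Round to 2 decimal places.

0.32

The sequences differ at 11 of 42 sites, so p = 11/42 ≈ 0.261905.
d = −(3/4) ln(1 − 4p/3) = −0.75 ln(1 − 0.349207) = −0.75 ln(0.650793)
  = −0.75 × (-0.429564) = 0.322173 substitutions/site.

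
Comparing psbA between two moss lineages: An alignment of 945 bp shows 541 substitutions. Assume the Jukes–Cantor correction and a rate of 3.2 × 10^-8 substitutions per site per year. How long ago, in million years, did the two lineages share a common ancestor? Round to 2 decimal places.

p = 541/945 ≈ 0.572487.
d = −(3/4) ln(1 − 4p/3) = −0.75 ln(1 − 0.763316) = −0.75 ln(0.236684)
  = −0.75 × (-1.441029) = 1.080772 substitutions/site.
Under a molecular clock d = 2μt, so t = d/(2μ) = 1.080772 / (2 × 3.2 × 10^-8) = 16.89 million years.

16.89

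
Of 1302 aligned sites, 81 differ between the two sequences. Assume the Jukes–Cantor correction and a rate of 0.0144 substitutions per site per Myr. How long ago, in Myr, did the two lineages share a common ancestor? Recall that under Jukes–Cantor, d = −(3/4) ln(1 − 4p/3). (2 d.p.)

2.26

p = 81/1302 ≈ 0.062212.
d = −(3/4) ln(1 − 4p/3) = −0.75 ln(1 − 0.082949) = −0.75 ln(0.917051)
  = −0.75 × (-0.086592) = 0.064944 substitutions/site.
Under a molecular clock d = 2μt, so t = d/(2μ) = 0.064944 / (2 × 0.0144) = 2.26 Myr.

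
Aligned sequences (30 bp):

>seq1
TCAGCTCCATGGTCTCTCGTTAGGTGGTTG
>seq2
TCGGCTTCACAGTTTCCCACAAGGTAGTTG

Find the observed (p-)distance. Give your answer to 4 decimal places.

0.3333

The sequences differ at 10 of 30 positions (sites 3, 7, 10, 11, 14, 17, 19, 20, 21, 26).
p = 10/30 = 0.333333… ≈ 0.3333 (to 4 d.p.).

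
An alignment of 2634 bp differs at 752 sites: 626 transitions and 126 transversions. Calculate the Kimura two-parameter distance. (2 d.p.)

0.40

P = 626/2634 ≈ 0.237661 and Q = 126/2634 ≈ 0.047836.
Under the Kimura two-parameter model, d = −½ ln(1 − 2P − Q) − ¼ ln(1 − 2Q).
1 − 2P − Q = 0.476842, giving −½ ln(0.476842) = 0.370285.
1 − 2Q = 0.904328, giving −¼ ln(0.904328) = 0.025141.
d = 0.370285 + 0.025141 = 0.395426.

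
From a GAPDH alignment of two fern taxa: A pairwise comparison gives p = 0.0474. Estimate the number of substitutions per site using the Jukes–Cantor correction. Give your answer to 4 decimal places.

0.0490

d = −(3/4) ln(1 − 4p/3) = −0.75 ln(1 − 0.0632) = −0.75 ln(0.9368)
  = −0.75 × (-0.065285) = 0.048964 substitutions/site.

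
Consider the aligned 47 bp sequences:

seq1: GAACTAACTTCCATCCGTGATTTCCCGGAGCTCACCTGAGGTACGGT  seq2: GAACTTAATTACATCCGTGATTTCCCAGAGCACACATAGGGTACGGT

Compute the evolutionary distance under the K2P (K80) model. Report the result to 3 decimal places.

0.193

Of 47 sites, 3 differences are transitions and 5 are transversions, so P = 3/47 ≈ 0.06383 and Q = 5/47 ≈ 0.106383.
Under the Kimura two-parameter model, d = −½ ln(1 − 2P − Q) − ¼ ln(1 − 2Q).
1 − 2P − Q = 0.765957, giving −½ ln(0.765957) = 0.133315.
1 − 2Q = 0.787234, giving −¼ ln(0.787234) = 0.059807.
d = 0.133315 + 0.059807 = 0.193122.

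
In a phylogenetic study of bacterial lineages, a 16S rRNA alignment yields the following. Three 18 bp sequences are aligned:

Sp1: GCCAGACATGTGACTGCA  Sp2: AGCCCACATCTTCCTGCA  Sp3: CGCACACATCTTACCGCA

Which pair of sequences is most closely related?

Sp2 and Sp3

Sp1–Sp2: 7/18 differ, p = 0.389, d = 0.548.
Sp1–Sp3: 6/18 differ, p = 0.333, d = 0.441.
Sp2–Sp3: 4/18 differ, p = 0.222, d = 0.264.
The smallest distance is between Sp2 and Sp3.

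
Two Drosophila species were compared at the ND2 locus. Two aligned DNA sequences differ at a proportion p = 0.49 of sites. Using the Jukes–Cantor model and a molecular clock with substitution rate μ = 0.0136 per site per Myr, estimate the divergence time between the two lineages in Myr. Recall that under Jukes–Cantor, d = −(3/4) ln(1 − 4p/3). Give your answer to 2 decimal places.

d = −(3/4) ln(1 − 4p/3) = −0.75 ln(1 − 0.653333) = −0.75 ln(0.346667)
  = −0.75 × (-1.059391) = 0.794543 substitutions/site.
Under a molecular clock d = 2μt, so t = d/(2μ) = 0.794543 / (2 × 0.0136) = 29.21 Myr.

29.21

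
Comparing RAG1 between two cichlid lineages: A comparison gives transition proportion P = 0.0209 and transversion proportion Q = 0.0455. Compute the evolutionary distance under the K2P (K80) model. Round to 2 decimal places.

0.07

Under the Kimura two-parameter model, d = −½ ln(1 − 2P − Q) − ¼ ln(1 − 2Q).
1 − 2P − Q = 0.9127, giving −½ ln(0.9127) = 0.045674.
1 − 2Q = 0.909, giving −¼ ln(0.909) = 0.023853.
d = 0.045674 + 0.023853 = 0.069527.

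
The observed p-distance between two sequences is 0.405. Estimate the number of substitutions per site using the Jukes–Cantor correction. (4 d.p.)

0.5824

d = −(3/4) ln(1 − 4p/3) = −0.75 ln(1 − 0.54) = −0.75 ln(0.46)
  = −0.75 × (-0.776529) = 0.582397 substitutions/site.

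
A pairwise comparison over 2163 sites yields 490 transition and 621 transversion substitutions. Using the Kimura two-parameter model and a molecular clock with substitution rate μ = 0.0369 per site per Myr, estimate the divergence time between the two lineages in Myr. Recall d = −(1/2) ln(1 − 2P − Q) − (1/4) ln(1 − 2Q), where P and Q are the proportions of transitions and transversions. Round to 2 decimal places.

P = 490/2163 ≈ 0.226537 and Q = 621/2163 ≈ 0.287101.
Under the Kimura two-parameter model, d = −½ ln(1 − 2P − Q) − ¼ ln(1 − 2Q).
1 − 2P − Q = 0.259825, giving −½ ln(0.259825) = 0.673873.
1 − 2Q = 0.425798, giving −¼ ln(0.425798) = 0.213448.
d = 0.673873 + 0.213448 = 0.887321.
Under a molecular clock d = 2μt, so t = d/(2μ) = 0.887321 / (2 × 0.0369) = 12.02 Myr.

12.02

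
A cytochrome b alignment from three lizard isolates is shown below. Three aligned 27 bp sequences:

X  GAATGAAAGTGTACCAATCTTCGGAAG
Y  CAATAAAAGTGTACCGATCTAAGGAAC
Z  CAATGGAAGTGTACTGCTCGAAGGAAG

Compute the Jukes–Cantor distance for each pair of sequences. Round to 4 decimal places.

X–Y: 6/27 sites differ → p ≈ 0.222222, d = −0.75 ln(1 − 0.296296) = 0.263548 ≈ 0.2635.
X–Z: 8/27 sites differ → p ≈ 0.296296, d = −0.75 ln(1 − 0.395061) = 0.376971 ≈ 0.3770.
Y–Z: 6/27 sites differ → p ≈ 0.222222, d = −0.75 ln(1 − 0.296296) = 0.263548 ≈ 0.2635.

d(X,Y) = 0.2635, d(X,Z) = 0.3770, d(Y,Z) = 0.2635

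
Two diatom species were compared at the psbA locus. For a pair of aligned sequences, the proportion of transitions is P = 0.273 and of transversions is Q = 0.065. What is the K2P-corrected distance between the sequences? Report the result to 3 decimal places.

Under the Kimura two-parameter model, d = −½ ln(1 − 2P − Q) − ¼ ln(1 − 2Q).
1 − 2P − Q = 0.389, giving −½ ln(0.389) = 0.472088.
1 − 2Q = 0.87, giving −¼ ln(0.87) = 0.034816.
d = 0.472088 + 0.034816 = 0.506904.

0.507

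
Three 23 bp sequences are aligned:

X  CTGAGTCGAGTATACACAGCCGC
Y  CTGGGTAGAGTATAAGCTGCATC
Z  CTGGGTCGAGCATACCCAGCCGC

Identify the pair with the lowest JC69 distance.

X and Z

X–Y: 7/23 differ, p = 0.304, d = 0.390.
X–Z: 3/23 differ, p = 0.130, d = 0.143.
Y–Z: 7/23 differ, p = 0.304, d = 0.390.
The smallest distance is between X and Z.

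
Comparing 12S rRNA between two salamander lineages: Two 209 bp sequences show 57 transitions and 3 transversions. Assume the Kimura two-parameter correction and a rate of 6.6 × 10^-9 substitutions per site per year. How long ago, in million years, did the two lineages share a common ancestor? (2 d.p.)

P = 57/209 ≈ 0.272727 and Q = 3/209 ≈ 0.014354.
Under the Kimura two-parameter model, d = −½ ln(1 − 2P − Q) − ¼ ln(1 − 2Q).
1 − 2P − Q = 0.440192, giving −½ ln(0.440192) = 0.410272.
1 − 2Q = 0.971292, giving −¼ ln(0.971292) = 0.007282.
d = 0.410272 + 0.007282 = 0.417554.
Under a molecular clock d = 2μt, so t = d/(2μ) = 0.417554 / (2 × 6.6 × 10^-9) = 31.63 million years.

31.63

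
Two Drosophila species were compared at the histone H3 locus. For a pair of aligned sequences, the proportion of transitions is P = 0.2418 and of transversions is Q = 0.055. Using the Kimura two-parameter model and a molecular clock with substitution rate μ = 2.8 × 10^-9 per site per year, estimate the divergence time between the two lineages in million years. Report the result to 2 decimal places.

74.26

Under the Kimura two-parameter model, d = −½ ln(1 − 2P − Q) − ¼ ln(1 − 2Q).
1 − 2P − Q = 0.4614, giving −½ ln(0.4614) = 0.386745.
1 − 2Q = 0.89, giving −¼ ln(0.89) = 0.029133.
d = 0.386745 + 0.029133 = 0.415878.
Under a molecular clock d = 2μt, so t = d/(2μ) = 0.415878 / (2 × 2.8 × 10^-9) = 74.26 million years.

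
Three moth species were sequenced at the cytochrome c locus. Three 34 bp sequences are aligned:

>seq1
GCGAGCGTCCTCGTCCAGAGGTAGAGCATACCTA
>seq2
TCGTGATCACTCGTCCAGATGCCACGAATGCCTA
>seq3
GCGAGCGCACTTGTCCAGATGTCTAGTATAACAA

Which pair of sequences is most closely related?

seq1–seq2: 13/34 differ, p = 0.382, d = 0.535.
seq1–seq3: 9/34 differ, p = 0.265, d = 0.326.
seq2–seq3: 12/34 differ, p = 0.353, d = 0.477.
The smallest distance is between seq1 and seq3.

seq1 and seq3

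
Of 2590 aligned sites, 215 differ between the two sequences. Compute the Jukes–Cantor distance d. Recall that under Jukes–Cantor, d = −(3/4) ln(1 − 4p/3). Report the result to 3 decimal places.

p = 215/2590 ≈ 0.083012.
d = −(3/4) ln(1 − 4p/3) = −0.75 ln(1 − 0.110683) = −0.75 ln(0.889317)
  = −0.75 × (-0.117302) = 0.087977 substitutions/site.

0.088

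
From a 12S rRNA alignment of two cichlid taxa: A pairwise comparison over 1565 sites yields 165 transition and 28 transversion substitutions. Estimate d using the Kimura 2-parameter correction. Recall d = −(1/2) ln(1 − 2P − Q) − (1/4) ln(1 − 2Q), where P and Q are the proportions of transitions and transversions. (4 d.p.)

0.1390

P = 165/1565 ≈ 0.105431 and Q = 28/1565 ≈ 0.017891.
Under the Kimura two-parameter model, d = −½ ln(1 − 2P − Q) − ¼ ln(1 − 2Q).
1 − 2P − Q = 0.771247, giving −½ ln(0.771247) = 0.129873.
1 − 2Q = 0.964218, giving −¼ ln(0.964218) = 0.009109.
d = 0.129873 + 0.009109 = 0.138982.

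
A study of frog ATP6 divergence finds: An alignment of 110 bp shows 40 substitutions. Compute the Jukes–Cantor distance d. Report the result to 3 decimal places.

0.497

p = 40/110 ≈ 0.363636.
d = −(3/4) ln(1 − 4p/3) = −0.75 ln(1 − 0.484848) = −0.75 ln(0.515152)
  = −0.75 × (-0.663293) = 0.497470 substitutions/site.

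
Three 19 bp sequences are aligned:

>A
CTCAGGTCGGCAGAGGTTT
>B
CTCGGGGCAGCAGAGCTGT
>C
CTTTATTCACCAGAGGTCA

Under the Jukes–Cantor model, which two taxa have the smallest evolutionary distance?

A and B

A–B: 5/19 differ, p = 0.263, d = 0.324.
A–C: 8/19 differ, p = 0.421, d = 0.618.
B–C: 9/19 differ, p = 0.474, d = 0.749.
The smallest distance is between A and B.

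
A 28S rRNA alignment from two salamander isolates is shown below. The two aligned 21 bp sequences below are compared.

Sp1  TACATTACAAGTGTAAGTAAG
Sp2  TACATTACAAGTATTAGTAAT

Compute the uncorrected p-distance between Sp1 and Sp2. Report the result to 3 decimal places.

The sequences differ at 3 of 21 positions (sites 13, 15, 21).
p = 3/21 = 0.142857… ≈ 0.143 (to 3 d.p.).

0.143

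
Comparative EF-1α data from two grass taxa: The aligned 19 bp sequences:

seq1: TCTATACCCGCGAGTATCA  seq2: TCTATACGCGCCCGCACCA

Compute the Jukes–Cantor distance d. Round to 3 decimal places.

0.324

The sequences differ at 5 of 19 sites (8, 12, 13, 15, 17), so p = 5/19 ≈ 0.263158.
d = −(3/4) ln(1 − 4p/3) = −0.75 ln(1 − 0.350877) = −0.75 ln(0.649123)
  = −0.75 × (-0.432133) = 0.324100 substitutions/site.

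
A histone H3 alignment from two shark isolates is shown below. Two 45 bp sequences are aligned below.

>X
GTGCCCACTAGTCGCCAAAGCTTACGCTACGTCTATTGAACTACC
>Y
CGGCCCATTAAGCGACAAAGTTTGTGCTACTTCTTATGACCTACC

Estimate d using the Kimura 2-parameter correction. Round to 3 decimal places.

0.365

Of 45 sites, 5 differences are transitions and 8 are transversions, so P = 5/45 ≈ 0.111111 and Q = 8/45 ≈ 0.177778.
Under the Kimura two-parameter model, d = −½ ln(1 − 2P − Q) − ¼ ln(1 − 2Q).
1 − 2P − Q = 0.6, giving −½ ln(0.6) = 0.255413.
1 − 2Q = 0.644444, giving −¼ ln(0.644444) = 0.109842.
d = 0.255413 + 0.109842 = 0.365255.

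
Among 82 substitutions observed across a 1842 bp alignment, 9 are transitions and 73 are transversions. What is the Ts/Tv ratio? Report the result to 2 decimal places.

0.12

R = 9/73 = 0.123287… ≈ 0.12 (to 2 d.p.).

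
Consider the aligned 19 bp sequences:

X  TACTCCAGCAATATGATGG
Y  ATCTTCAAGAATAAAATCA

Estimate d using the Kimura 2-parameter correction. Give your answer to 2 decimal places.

Of 19 sites, 4 differences are transitions and 5 are transversions, so P = 4/19 ≈ 0.210526 and Q = 5/19 ≈ 0.263158.
Under the Kimura two-parameter model, d = −½ ln(1 − 2P − Q) − ¼ ln(1 − 2Q).
1 − 2P − Q = 0.31579, giving −½ ln(0.31579) = 0.576339.
1 − 2Q = 0.473684, giving −¼ ln(0.473684) = 0.186804.
d = 0.576339 + 0.186804 = 0.763143.

0.76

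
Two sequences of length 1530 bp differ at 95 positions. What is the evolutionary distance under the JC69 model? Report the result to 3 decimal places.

0.065

p = 95/1530 ≈ 0.062092.
d = −(3/4) ln(1 − 4p/3) = −0.75 ln(1 − 0.082789) = −0.75 ln(0.917211)
  = −0.75 × (-0.086418) = 0.064814 substitutions/site.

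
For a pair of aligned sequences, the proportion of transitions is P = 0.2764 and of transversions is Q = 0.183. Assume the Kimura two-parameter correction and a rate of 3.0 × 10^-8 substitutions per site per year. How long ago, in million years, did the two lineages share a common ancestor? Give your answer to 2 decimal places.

Under the Kimura two-parameter model, d = −½ ln(1 − 2P − Q) − ¼ ln(1 − 2Q).
1 − 2P − Q = 0.2642, giving −½ ln(0.2642) = 0.665524.
1 − 2Q = 0.634, giving −¼ ln(0.634) = 0.113927.
d = 0.665524 + 0.113927 = 0.779451.
Under a molecular clock d = 2μt, so t = d/(2μ) = 0.779451 / (2 × 3.0 × 10^-8) = 12.99 million years.

12.99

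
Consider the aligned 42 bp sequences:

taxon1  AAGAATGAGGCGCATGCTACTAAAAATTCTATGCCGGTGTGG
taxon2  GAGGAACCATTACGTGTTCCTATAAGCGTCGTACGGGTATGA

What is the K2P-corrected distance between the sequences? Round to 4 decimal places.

1.2956

Of 42 sites, 15 differences are transitions and 8 are transversions, so P = 15/42 ≈ 0.357143 and Q = 8/42 ≈ 0.190476.
Under the Kimura two-parameter model, d = −½ ln(1 − 2P − Q) − ¼ ln(1 − 2Q).
1 − 2P − Q = 0.095238, giving −½ ln(0.095238) = 1.175688.
1 − 2Q = 0.619048, giving −¼ ln(0.619048) = 0.119893.
d = 1.175688 + 0.119893 = 1.295581.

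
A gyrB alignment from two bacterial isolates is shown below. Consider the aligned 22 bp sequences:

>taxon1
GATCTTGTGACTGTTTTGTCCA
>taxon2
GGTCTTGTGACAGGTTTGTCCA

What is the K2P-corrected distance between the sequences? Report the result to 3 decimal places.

Of 22 sites, 1 differences are transitions and 2 are transversions, so P = 1/22 ≈ 0.045455 and Q = 2/22 ≈ 0.090909.
Under the Kimura two-parameter model, d = −½ ln(1 − 2P − Q) − ¼ ln(1 − 2Q).
1 − 2P − Q = 0.818181, giving −½ ln(0.818181) = 0.100336.
1 − 2Q = 0.818182, giving −¼ ln(0.818182) = 0.050168.
d = 0.100336 + 0.050168 = 0.150504.

0.151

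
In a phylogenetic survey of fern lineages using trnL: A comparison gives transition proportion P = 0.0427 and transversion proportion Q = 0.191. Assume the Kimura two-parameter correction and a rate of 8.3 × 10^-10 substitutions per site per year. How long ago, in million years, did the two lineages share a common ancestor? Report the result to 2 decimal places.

Under the Kimura two-parameter model, d = −½ ln(1 − 2P − Q) − ¼ ln(1 − 2Q).
1 − 2P − Q = 0.7236, giving −½ ln(0.7236) = 0.161758.
1 − 2Q = 0.618, giving −¼ ln(0.618) = 0.120317.
d = 0.161758 + 0.120317 = 0.282075.
Under a molecular clock d = 2μt, so t = d/(2μ) = 0.282075 / (2 × 8.3 × 10^-10) = 169.92 million years.

169.92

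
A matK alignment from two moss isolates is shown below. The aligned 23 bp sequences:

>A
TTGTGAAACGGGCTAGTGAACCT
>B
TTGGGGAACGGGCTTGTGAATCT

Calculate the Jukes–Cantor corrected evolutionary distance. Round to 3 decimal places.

The sequences differ at 4 of 23 sites (4, 6, 15, 21), so p = 4/23 ≈ 0.173913.
d = −(3/4) ln(1 − 4p/3) = −0.75 ln(1 − 0.231884) = −0.75 ln(0.768116)
  = −0.75 × (-0.263815) = 0.197861 substitutions/site.

0.198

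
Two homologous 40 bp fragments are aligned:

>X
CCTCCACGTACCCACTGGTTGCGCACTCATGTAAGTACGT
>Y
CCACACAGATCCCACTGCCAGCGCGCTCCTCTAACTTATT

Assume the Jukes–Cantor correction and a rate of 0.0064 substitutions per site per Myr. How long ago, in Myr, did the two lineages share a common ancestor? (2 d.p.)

The sequences differ at 16 of 40 sites, so p = 16/40 = 0.4.
d = −(3/4) ln(1 − 4p/3) = −0.75 ln(1 − 0.533333) = −0.75 ln(0.466667)
  = −0.75 × (-0.762139) = 0.571604 substitutions/site.
Under a molecular clock d = 2μt, so t = d/(2μ) = 0.571604 / (2 × 0.0064) = 44.66 Myr.

44.66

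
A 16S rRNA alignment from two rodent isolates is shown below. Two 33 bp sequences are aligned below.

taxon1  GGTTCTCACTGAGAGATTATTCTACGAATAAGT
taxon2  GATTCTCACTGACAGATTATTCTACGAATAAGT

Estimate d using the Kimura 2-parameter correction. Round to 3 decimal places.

Of 33 sites, 1 differences are transitions and 1 are transversions, so P = 1/33 ≈ 0.030303 and Q = 1/33 ≈ 0.030303.
Under the Kimura two-parameter model, d = −½ ln(1 − 2P − Q) − ¼ ln(1 − 2Q).
1 − 2P − Q = 0.909091, giving −½ ln(0.909091) = 0.047655.
1 − 2Q = 0.939394, giving −¼ ln(0.939394) = 0.015630.
d = 0.047655 + 0.015630 = 0.063285.

0.063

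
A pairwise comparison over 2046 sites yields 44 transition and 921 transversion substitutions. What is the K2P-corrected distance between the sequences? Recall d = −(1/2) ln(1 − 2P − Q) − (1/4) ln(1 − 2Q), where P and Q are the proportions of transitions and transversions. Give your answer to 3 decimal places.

0.916

P = 44/2046 ≈ 0.021505 and Q = 921/2046 ≈ 0.450147.
Under the Kimura two-parameter model, d = −½ ln(1 − 2P − Q) − ¼ ln(1 − 2Q).
1 − 2P − Q = 0.506843, giving −½ ln(0.506843) = 0.339777.
1 − 2Q = 0.099706, giving −¼ ln(0.099706) = 0.576382.
d = 0.339777 + 0.576382 = 0.916159.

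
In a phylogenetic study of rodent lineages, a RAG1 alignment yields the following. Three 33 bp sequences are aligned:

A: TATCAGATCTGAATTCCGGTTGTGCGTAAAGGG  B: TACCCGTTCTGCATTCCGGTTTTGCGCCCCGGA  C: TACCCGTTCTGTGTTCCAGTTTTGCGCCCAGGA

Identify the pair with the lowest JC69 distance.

A–B: 10/33 differ, p = 0.303, d = 0.388.
A–C: 11/33 differ, p = 0.333, d = 0.441.
B–C: 4/33 differ, p = 0.121, d = 0.132.
The smallest distance is between B and C.

B and C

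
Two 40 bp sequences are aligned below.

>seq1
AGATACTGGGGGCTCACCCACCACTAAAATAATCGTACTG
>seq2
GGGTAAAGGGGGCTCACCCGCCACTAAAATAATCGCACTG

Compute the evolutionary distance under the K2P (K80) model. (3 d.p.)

Of 40 sites, 4 differences are transitions and 2 are transversions, so P = 4/40 = 0.1 and Q = 2/40 = 0.05.
Under the Kimura two-parameter model, d = −½ ln(1 − 2P − Q) − ¼ ln(1 − 2Q).
1 − 2P − Q = 0.75, giving −½ ln(0.75) = 0.143841.
1 − 2Q = 0.9, giving −¼ ln(0.9) = 0.026340.
d = 0.143841 + 0.026340 = 0.170181.

0.170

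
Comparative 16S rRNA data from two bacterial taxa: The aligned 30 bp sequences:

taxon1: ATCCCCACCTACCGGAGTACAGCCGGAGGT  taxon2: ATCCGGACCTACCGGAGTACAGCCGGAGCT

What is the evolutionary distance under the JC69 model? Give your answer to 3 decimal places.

The sequences differ at 3 of 30 sites (5, 6, 29), so p = 3/30 = 0.1.
d = −(3/4) ln(1 − 4p/3) = −0.75 ln(1 − 0.133333) = −0.75 ln(0.866667)
  = −0.75 × (-0.143100) = 0.107325 substitutions/site.

0.107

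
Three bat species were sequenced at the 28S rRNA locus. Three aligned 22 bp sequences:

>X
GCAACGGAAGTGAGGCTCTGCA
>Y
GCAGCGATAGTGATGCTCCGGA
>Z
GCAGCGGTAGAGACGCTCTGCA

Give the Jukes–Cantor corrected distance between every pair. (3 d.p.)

d(X,Y) = 0.339, d(X,Z) = 0.208, d(Y,Z) = 0.271

X–Y: 6/22 sites differ → p ≈ 0.272727, d = −0.75 ln(1 − 0.363636) = 0.338988 ≈ 0.339.
X–Z: 4/22 sites differ → p ≈ 0.181818, d = −0.75 ln(1 − 0.242424) = 0.208224 ≈ 0.208.
Y–Z: 5/22 sites differ → p ≈ 0.227273, d = −0.75 ln(1 − 0.303031) = 0.270761 ≈ 0.271.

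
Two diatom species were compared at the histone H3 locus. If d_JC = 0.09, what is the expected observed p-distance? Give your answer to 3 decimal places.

p = (3/4)(1 − e^(−4d/3)) = 0.75 × (1 − e^(-0.12)) = 0.75 × (1 − 0.886920) = 0.084810.

0.085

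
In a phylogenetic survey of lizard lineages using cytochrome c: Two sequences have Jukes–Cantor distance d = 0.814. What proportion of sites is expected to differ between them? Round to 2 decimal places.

p = (3/4)(1 − e^(−4d/3)) = 0.75 × (1 − e^(-1.085333)) = 0.75 × (1 − 0.337789) = 0.496658.

0.50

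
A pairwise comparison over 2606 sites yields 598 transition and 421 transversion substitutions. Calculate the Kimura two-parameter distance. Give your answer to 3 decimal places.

0.582

P = 598/2606 ≈ 0.22947 and Q = 421/2606 ≈ 0.16155.
Under the Kimura two-parameter model, d = −½ ln(1 − 2P − Q) − ¼ ln(1 − 2Q).
1 − 2P − Q = 0.37951, giving −½ ln(0.37951) = 0.484437.
1 − 2Q = 0.6769, giving −¼ ln(0.6769) = 0.097558.
d = 0.484437 + 0.097558 = 0.581995.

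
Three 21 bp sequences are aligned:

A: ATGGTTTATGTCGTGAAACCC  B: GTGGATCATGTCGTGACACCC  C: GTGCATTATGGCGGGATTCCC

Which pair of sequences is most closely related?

A and B

A–B: 4/21 differ, p = 0.190, d = 0.220.
A–C: 7/21 differ, p = 0.333, d = 0.441.
B–C: 6/21 differ, p = 0.286, d = 0.360.
The smallest distance is between A and B.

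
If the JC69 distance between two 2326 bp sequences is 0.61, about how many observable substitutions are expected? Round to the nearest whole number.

Invert JC69: p = (3/4)(1 − e^(−4d/3)) = 0.75 × (1 − e^(-0.813333)) = 0.75 × (1 − 0.443378) = 0.417467.
Expected differing sites = pL ≈ 0.417467 × 2326 = 971.028242 ≈ 971.

971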